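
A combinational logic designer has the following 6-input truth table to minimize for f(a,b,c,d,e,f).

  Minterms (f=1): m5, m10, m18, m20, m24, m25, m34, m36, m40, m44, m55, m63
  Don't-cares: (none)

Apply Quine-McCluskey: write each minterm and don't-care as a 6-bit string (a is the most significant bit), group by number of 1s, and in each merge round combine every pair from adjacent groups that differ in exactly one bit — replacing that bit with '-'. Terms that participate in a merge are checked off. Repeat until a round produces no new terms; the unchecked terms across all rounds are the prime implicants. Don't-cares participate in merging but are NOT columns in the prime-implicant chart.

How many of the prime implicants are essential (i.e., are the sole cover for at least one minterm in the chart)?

[col 0] 000101, 001010, 010010, 010100, 011000*, 011001*, 100010, 100100*, 101000*, 101100*, 110111*, 111111*
[col 1] 01100-, 10-100, 101-00, 11-111
Prime implicants: 000101, 001010, 010010, 010100, 01100-, 10-100, 100010, 101-00, 11-111
PI chart (minterm → PIs covering it):
  5 | 000101  (sole → essential)
  10 | 001010  (sole → essential)
  18 | 010010  (sole → essential)
  20 | 010100  (sole → essential)
  24 | 01100-  (sole → essential)
  25 | 01100-  (sole → essential)
  34 | 100010  (sole → essential)
  36 | 10-100  (sole → essential)
  40 | 101-00  (sole → essential)
  44 | 10-100,101-00
  55 | 11-111  (sole → essential)
  63 | 11-111  (sole → essential)
Essential prime implicants: 000101, 001010, 010010, 010100, 01100-, 10-100, 100010, 101-00, 11-111

9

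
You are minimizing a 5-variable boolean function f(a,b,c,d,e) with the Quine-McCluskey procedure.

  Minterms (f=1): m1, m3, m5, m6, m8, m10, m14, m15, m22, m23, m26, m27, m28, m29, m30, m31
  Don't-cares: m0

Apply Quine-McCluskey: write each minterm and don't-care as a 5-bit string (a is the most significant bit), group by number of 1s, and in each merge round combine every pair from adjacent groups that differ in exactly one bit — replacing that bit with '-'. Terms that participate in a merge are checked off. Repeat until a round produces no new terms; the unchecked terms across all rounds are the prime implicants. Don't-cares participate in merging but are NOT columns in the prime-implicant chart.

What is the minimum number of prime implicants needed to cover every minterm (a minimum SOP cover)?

size-2^0 implicants → 00000(✓)  00001(✓)  00011(✓)  00101(✓)  00110(✓)  01000(✓)  01010(✓)  01110(✓)  01111(✓)  10110(✓)  10111(✓)  11010(✓)  11011(✓)  11100(✓)  11101(✓)  11110(✓)  11111(✓)
size-2^1 implicants → -0110(✓)  -1010(✓)  -1110(✓)  -1111(✓)  0-000  0-110(✓)  00-01  000-1  0000-  01-10(✓)  010-0  0111-(✓)  1-110(✓)  1-111(✓)  1011-(✓)  11-10(✓)  11-11(✓)  1101-(✓)  111-0(✓)  111-1(✓)  1110-(✓)  1111-(✓)
size-2^2 implicants → --110  -1-10  -111-  1-11-  11-1-  111--
Unchecked terms (primes): --110, -1-10, -111-, 0-000, 00-01, 000-1, 0000-, 010-0, 1-11-, 11-1-, 111--
Minterm coverage:
  m1 ⊆ 00-01,000-1,0000-
  m3 ⊆ 000-1 [E]
  m5 ⊆ 00-01 [E]
  m6 ⊆ --110 [E]
  m8 ⊆ 0-000,010-0
  m10 ⊆ -1-10,010-0
  m14 ⊆ --110,-1-10,-111-
  m15 ⊆ -111- [E]
  m22 ⊆ --110,1-11-
  m23 ⊆ 1-11- [E]
  m26 ⊆ -1-10,11-1-
  m27 ⊆ 11-1- [E]
  m28 ⊆ 111-- [E]
  m29 ⊆ 111-- [E]
  m30 ⊆ --110,-1-10,-111-,1-11-,11-1-,111--
  m31 ⊆ -111-,1-11-,11-1-,111--
E = {--110, -111-, 00-01, 000-1, 1-11-, 11-1-, 111--}
Petrick residual → 010-0
Cover = cde' + bcd + a'b'd'e + a'b'c'e + a'bc'e' + acd + abd + abc  |cover|=8

8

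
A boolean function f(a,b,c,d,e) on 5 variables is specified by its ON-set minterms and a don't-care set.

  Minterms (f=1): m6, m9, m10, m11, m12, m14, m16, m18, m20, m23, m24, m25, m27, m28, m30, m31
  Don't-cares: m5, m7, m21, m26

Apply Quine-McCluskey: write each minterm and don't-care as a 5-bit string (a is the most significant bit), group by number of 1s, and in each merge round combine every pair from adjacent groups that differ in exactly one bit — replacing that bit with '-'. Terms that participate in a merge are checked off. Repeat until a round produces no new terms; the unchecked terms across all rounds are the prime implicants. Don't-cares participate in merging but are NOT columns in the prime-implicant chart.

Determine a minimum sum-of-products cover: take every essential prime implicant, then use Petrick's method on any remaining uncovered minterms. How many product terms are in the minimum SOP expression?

Round 0: 00101✓ 00110✓ 00111✓ 01001✓ 01010✓ 01011✓ 01100✓ 01110✓ 10000✓ 10010✓ 10100✓ 10101✓ 10111✓ 11000✓ 11001✓ 11010✓ 11011✓ 11100✓ 11110✓ 11111✓
Round 1: -0101✓ -0111✓ -1001✓ -1010✓ -1011✓ -1100✓ -1110✓ 0-110 001-1✓ 0011- 01-10✓ 010-1✓ 0101-✓ 011-0✓ 1-000✓ 1-010✓ 1-100✓ 1-111 10-00✓ 100-0✓ 101-1✓ 1010- 11-00✓ 11-10✓ 11-11✓ 110-0✓ 110-1✓ 1100-✓ 1101-✓ 111-0✓ 1111-✓
Round 2: -01-1 -1-10 -10-1 -101- -11-0 1--00 1-0-0 11--0 11-1- 110--
PIs = {-01-1, -1-10, -10-1, -101-, -11-0, 0-110, 0011-, 1--00, 1-0-0, 1-111, 1010-, 11--0, 11-1-, 110--}
Coverage chart:
  m6: 0-110,0011-
  m9: -10-1 ←essential
  m10: -1-10,-101-
  m11: -10-1,-101-
  m12: -11-0 ←essential
  m14: -1-10,-11-0,0-110
  m16: 1--00,1-0-0
  m18: 1-0-0 ←essential
  m20: 1--00,1010-
  m23: -01-1,1-111
  m24: 1--00,1-0-0,11--0,110--
  m25: -10-1,110--
  m27: -10-1,-101-,11-1-,110--
  m28: -11-0,1--00,11--0
  m30: -1-10,-11-0,11--0,11-1-
  m31: 1-111,11-1-
Essential: -10-1, -11-0, 1-0-0
Petrick residual → -1-10, 0-110, 1--00, 1-111
Min cover (7 terms): bde' + bc'e + bce' + a'cde' + ad'e' + ac'e' + acde

7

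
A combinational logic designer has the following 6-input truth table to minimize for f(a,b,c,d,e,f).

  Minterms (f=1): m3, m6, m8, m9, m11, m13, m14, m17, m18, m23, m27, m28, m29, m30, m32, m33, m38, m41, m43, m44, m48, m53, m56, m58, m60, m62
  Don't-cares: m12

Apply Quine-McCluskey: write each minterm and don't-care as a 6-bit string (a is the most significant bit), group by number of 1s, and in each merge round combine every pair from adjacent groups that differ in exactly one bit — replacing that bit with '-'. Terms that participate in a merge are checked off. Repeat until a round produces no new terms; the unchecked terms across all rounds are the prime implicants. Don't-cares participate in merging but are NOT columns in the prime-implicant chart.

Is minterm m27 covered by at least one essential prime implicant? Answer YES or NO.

YES

Round 0: 000011✓ 000110✓ 001000✓ 001001✓ 001011✓ 001100✓ 001101✓ 001110✓ 010001 010010 010111 011011✓ 011100✓ 011101✓ 011110✓ 100000✓ 100001✓ 100110✓ 101001✓ 101011✓ 101100✓ 110000✓ 110101 111000✓ 111010✓ 111100✓ 111110✓
Round 1: -00110 -01001✓ -01011✓ -01100✓ -11100✓ -11110✓ 0-1011 0-1100✓ 0-1101✓ 0-1110✓ 00-011 00-110 001-00✓ 001-01✓ 0010-1✓ 00100-✓ 0011-0✓ 00110-✓ 0111-0✓ 01110-✓ 1-0000 1-1100✓ 10-001 10000- 1010-1✓ 11-000 111-00✓ 111-10✓ 1110-0✓ 1111-0✓
Round 2: --1100 -010-1 -111-0 0-11-0 0-110- 001-0- 111--0
PIs = {--1100, -00110, -010-1, -111-0, 0-1011, 0-11-0, 0-110-, 00-011, 00-110, 001-0-, 010001, 010010, 010111, 1-0000, 10-001, 10000-, 11-000, 110101, 111--0}
Coverage chart:
  m3: 00-011 ←essential
  m6: -00110,00-110
  m8: 001-0- ←essential
  m9: -010-1,001-0-
  m11: -010-1,0-1011,00-011
  m13: 0-110-,001-0-
  m14: 0-11-0,00-110
  m17: 010001 ←essential
  m18: 010010 ←essential
  m23: 010111 ←essential
  m27: 0-1011 ←essential
  m28: --1100,-111-0,0-11-0,0-110-
  m29: 0-110- ←essential
  m30: -111-0,0-11-0
  m32: 1-0000,10000-
  m33: 10-001,10000-
  m38: -00110 ←essential
  m41: -010-1,10-001
  m43: -010-1 ←essential
  m44: --1100 ←essential
  m48: 1-0000,11-000
  m53: 110101 ←essential
  m56: 11-000,111--0
  m58: 111--0 ←essential
  m60: --1100,-111-0,111--0
  m62: -111-0,111--0
Essential: --1100, -00110, -010-1, 0-1011, 0-110-, 00-011, 001-0-, 010001, 010010, 010111, 110101, 111--0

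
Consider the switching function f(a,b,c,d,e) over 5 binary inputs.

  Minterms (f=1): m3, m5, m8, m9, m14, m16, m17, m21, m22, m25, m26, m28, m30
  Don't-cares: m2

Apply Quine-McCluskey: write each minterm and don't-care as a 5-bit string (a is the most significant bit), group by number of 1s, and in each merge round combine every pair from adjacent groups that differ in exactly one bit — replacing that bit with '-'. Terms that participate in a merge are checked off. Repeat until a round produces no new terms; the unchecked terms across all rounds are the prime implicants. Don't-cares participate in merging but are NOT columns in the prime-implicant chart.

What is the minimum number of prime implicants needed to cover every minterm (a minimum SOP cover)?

[col 0] 00010*, 00011*, 00101*, 01000*, 01001*, 01110*, 10000*, 10001*, 10101*, 10110*, 11001*, 11010*, 11100*, 11110*
[col 1] -0101, -1001, -1110, 0001-, 0100-, 1-001, 1-110, 10-01, 1000-, 11-10, 111-0
Prime implicants: -0101, -1001, -1110, 0001-, 0100-, 1-001, 1-110, 10-01, 1000-, 11-10, 111-0
PI chart (minterm → PIs covering it):
  3 | 0001-  (sole → essential)
  5 | -0101  (sole → essential)
  8 | 0100-  (sole → essential)
  9 | -1001,0100-
  14 | -1110  (sole → essential)
  16 | 1000-  (sole → essential)
  17 | 1-001,10-01,1000-
  21 | -0101,10-01
  22 | 1-110  (sole → essential)
  25 | -1001,1-001
  26 | 11-10  (sole → essential)
  28 | 111-0  (sole → essential)
  30 | -1110,1-110,11-10,111-0
Essential prime implicants: -0101, -1110, 0001-, 0100-, 1-110, 1000-, 11-10, 111-0
Petrick residual → -1001
Minimum SOP uses 9 PIs: b'cd'e + bc'd'e + bcde' + a'b'c'd + a'bc'd' + acde' + ab'c'd' + abde' + abce'

9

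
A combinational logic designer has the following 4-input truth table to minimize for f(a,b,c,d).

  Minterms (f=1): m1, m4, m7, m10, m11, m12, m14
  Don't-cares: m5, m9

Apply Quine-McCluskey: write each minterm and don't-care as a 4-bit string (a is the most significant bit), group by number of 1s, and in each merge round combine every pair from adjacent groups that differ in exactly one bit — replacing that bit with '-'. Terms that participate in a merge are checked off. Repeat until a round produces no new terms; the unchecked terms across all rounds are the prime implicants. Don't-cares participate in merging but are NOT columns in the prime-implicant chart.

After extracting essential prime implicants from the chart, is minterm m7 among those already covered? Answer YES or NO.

size-2^0 implicants → 0001(✓)  0100(✓)  0101(✓)  0111(✓)  1001(✓)  1010(✓)  1011(✓)  1100(✓)  1110(✓)
size-2^1 implicants → -001  -100  0-01  01-1  010-  1-10  10-1  101-  11-0
Unchecked terms (primes): -001, -100, 0-01, 01-1, 010-, 1-10, 10-1, 101-, 11-0
Minterm coverage:
  m1 ⊆ -001,0-01
  m4 ⊆ -100,010-
  m7 ⊆ 01-1 [E]
  m10 ⊆ 1-10,101-
  m11 ⊆ 10-1,101-
  m12 ⊆ -100,11-0
  m14 ⊆ 1-10,11-0
E = {01-1}

YES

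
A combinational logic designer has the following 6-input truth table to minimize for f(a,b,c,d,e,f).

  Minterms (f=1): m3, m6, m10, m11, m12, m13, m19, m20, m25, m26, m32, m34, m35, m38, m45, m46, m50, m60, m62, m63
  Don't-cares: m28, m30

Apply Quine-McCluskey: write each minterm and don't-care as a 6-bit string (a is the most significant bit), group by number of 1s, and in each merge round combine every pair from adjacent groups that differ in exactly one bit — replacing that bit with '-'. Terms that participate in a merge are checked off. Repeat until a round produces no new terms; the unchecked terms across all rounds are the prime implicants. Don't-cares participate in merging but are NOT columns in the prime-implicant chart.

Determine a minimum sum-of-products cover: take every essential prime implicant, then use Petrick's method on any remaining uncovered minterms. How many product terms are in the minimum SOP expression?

14

size-2^0 implicants → 000011(✓)  000110(✓)  001010(✓)  001011(✓)  001100(✓)  001101(✓)  010011(✓)  010100(✓)  011001  011010(✓)  011100(✓)  011110(✓)  100000(✓)  100010(✓)  100011(✓)  100110(✓)  101101(✓)  101110(✓)  110010(✓)  111100(✓)  111110(✓)  111111(✓)
size-2^1 implicants → -00011  -00110  -01101  -11100(✓)  -11110(✓)  0-0011  0-1010  0-1100  00-011  00101-  00110-  01-100  011-10  0111-0(✓)  1-0010  1-1110  10-110  100-10  1000-0  10001-  1111-0(✓)  11111-
size-2^2 implicants → -111-0
Unchecked terms (primes): -00011, -00110, -01101, -111-0, 0-0011, 0-1010, 0-1100, 00-011, 00101-, 00110-, 01-100, 011-10, 011001, 1-0010, 1-1110, 10-110, 100-10, 1000-0, 10001-, 11111-
Minterm coverage:
  m3 ⊆ -00011,0-0011,00-011
  m6 ⊆ -00110 [E]
  m10 ⊆ 0-1010,00101-
  m11 ⊆ 00-011,00101-
  m12 ⊆ 0-1100,00110-
  m13 ⊆ -01101,00110-
  m19 ⊆ 0-0011 [E]
  m20 ⊆ 01-100 [E]
  m25 ⊆ 011001 [E]
  m26 ⊆ 0-1010,011-10
  m32 ⊆ 1000-0 [E]
  m34 ⊆ 1-0010,100-10,1000-0,10001-
  m35 ⊆ -00011,10001-
  m38 ⊆ -00110,10-110,100-10
  m45 ⊆ -01101 [E]
  m46 ⊆ 1-1110,10-110
  m50 ⊆ 1-0010 [E]
  m60 ⊆ -111-0 [E]
  m62 ⊆ -111-0,1-1110,11111-
  m63 ⊆ 11111- [E]
E = {-00110, -01101, -111-0, 0-0011, 01-100, 011001, 1-0010, 1000-0, 11111-}
Petrick residual → -00011, 0-1010, 0-1100, 00-011, 1-1110
Cover = b'c'd'ef + b'c'def' + b'cde'f + bcdf' + a'c'd'ef + a'cd'ef' + a'cde'f' + a'b'd'ef + a'bde'f' + a'bcd'e'f + ac'd'ef' + acdef' + ab'c'd'f' + abcde  |cover|=14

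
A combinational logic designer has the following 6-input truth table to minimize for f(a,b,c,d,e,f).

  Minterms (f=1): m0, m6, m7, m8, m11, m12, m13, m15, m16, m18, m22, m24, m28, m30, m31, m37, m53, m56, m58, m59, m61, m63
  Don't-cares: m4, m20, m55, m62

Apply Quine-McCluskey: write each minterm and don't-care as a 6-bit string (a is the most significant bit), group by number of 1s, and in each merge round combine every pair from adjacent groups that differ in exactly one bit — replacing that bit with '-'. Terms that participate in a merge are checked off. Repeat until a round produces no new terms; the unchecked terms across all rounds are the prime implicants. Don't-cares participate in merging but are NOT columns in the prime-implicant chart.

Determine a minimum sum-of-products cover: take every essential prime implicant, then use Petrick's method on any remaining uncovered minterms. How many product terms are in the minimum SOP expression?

[col 0] 000000*, 000100*, 000110*, 000111*, 001000*, 001011*, 001100*, 001101*, 001111*, 010000*, 010010*, 010100*, 010110*, 011000*, 011100*, 011110*, 011111*, 100101*, 110101*, 110111*, 111000*, 111010*, 111011*, 111101*, 111110*, 111111*
[col 1] -11000, -11110*, -11111*, 0-0000*, 0-0100*, 0-0110*, 0-1000*, 0-1100*, 0-1111, 00-000*, 00-100*, 00-111, 000-00*, 0001-0*, 00011-, 001-00*, 001-11, 0011-1, 00110-, 01-000*, 01-100*, 01-110*, 010-00*, 010-10*, 0100-0*, 0101-0*, 011-00*, 0111-0*, 01111-*, 1-0101, 11-101*, 11-111*, 1101-1*, 111-10*, 111-11*, 1110-0, 11101-*, 1111-1*, 11111-*
[col 2] -1111-, 0--000*, 0--100*, 0-0-00*, 0-01-0, 0-1-00*, 00--00*, 01--00*, 01-1-0, 010--0, 11-1-1, 111-1-
[col 3] 0---00
Prime implicants: -11000, -1111-, 0---00, 0-01-0, 0-1111, 00-111, 00011-, 001-11, 0011-1, 00110-, 01-1-0, 010--0, 1-0101, 11-1-1, 111-1-, 1110-0
PI chart (minterm → PIs covering it):
  0 | 0---00  (sole → essential)
  6 | 0-01-0,00011-
  7 | 00-111,00011-
  8 | 0---00  (sole → essential)
  11 | 001-11  (sole → essential)
  12 | 0---00,00110-
  13 | 0011-1,00110-
  15 | 0-1111,00-111,001-11,0011-1
  16 | 0---00,010--0
  18 | 010--0  (sole → essential)
  22 | 0-01-0,01-1-0,010--0
  24 | -11000,0---00
  28 | 0---00,01-1-0
  30 | -1111-,01-1-0
  31 | -1111-,0-1111
  37 | 1-0101  (sole → essential)
  53 | 1-0101,11-1-1
  56 | -11000,1110-0
  58 | 111-1-,1110-0
  59 | 111-1-  (sole → essential)
  61 | 11-1-1  (sole → essential)
  63 | -1111-,11-1-1,111-1-
Essential prime implicants: 0---00, 001-11, 010--0, 1-0101, 11-1-1, 111-1-
Petrick residual → -11000, -1111-, 00011-, 0011-1
Minimum SOP uses 10 PIs: bcd'e'f' + bcde + a'e'f' + a'b'c'de + a'b'cef + a'b'cdf + a'bc'f' + ac'de'f + abdf + abce

10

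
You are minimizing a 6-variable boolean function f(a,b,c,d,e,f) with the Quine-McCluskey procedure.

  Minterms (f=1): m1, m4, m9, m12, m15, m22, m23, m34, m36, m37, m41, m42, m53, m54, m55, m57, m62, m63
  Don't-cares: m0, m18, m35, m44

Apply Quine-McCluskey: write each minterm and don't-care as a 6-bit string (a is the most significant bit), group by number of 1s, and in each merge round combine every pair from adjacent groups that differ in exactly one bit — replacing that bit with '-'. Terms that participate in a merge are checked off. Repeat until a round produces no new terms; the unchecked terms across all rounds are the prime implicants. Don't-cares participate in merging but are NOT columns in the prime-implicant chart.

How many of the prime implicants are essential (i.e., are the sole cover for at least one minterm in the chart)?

6

[col 0] 000000*, 000001*, 000100*, 001001*, 001100*, 001111, 010010*, 010110*, 010111*, 100010*, 100011*, 100100*, 100101*, 101001*, 101010*, 101100*, 110101*, 110110*, 110111*, 111001*, 111110*, 111111*
[col 1] -00100*, -01001, -01100*, -10110*, -10111*, 00-001, 00-100*, 000-00, 00000-, 010-10, 01011-*, 1-0101, 1-1001, 10-010, 10-100*, 10001-, 10010-, 11-110*, 11-111*, 1101-1, 11011-*, 11111-*
[col 2] -0-100, -1011-, 11-11-
Prime implicants: -0-100, -01001, -1011-, 00-001, 000-00, 00000-, 001111, 010-10, 1-0101, 1-1001, 10-010, 10001-, 10010-, 11-11-, 1101-1
PI chart (minterm → PIs covering it):
  1 | 00-001,00000-
  4 | -0-100,000-00
  9 | -01001,00-001
  12 | -0-100  (sole → essential)
  15 | 001111  (sole → essential)
  22 | -1011-,010-10
  23 | -1011-  (sole → essential)
  34 | 10-010,10001-
  36 | -0-100,10010-
  37 | 1-0101,10010-
  41 | -01001,1-1001
  42 | 10-010  (sole → essential)
  53 | 1-0101,1101-1
  54 | -1011-,11-11-
  55 | -1011-,11-11-,1101-1
  57 | 1-1001  (sole → essential)
  62 | 11-11-  (sole → essential)
  63 | 11-11-  (sole → essential)
Essential prime implicants: -0-100, -1011-, 001111, 1-1001, 10-010, 11-11-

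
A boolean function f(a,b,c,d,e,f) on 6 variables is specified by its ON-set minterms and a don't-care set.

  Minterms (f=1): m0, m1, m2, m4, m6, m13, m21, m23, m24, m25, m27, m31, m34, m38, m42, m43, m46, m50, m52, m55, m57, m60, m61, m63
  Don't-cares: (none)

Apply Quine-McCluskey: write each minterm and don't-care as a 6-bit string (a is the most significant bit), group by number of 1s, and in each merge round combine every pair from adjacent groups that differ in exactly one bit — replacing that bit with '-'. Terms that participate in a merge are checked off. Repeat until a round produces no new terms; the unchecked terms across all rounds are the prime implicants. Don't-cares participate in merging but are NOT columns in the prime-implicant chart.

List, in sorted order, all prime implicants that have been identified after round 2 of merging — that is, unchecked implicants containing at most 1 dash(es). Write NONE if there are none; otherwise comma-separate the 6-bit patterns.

-11001, 00000-, 001101, 0101-1, 011-11, 0110-1, 01100-, 1-0010, 10101-, 11-100, 111-01, 1111-1, 11110-

[col 0] 000000*, 000001*, 000010*, 000100*, 000110*, 001101, 010101*, 010111*, 011000*, 011001*, 011011*, 011111*, 100010*, 100110*, 101010*, 101011*, 101110*, 110010*, 110100*, 110111*, 111001*, 111100*, 111101*, 111111*
[col 1] -00010*, -00110*, -10111*, -11001, -11111*, 000-00*, 000-10*, 0000-0*, 00000-, 0001-0*, 01-111*, 0101-1, 011-11, 0110-1, 01100-, 1-0010, 10-010*, 10-110*, 100-10*, 101-10*, 10101-, 11-100, 11-111*, 111-01, 1111-1, 11110-
[col 2] -00-10, -1-111, 000--0, 10--10
Prime implicants: -00-10, -1-111, -11001, 000--0, 00000-, 001101, 0101-1, 011-11, 0110-1, 01100-, 1-0010, 10--10, 10101-, 11-100, 111-01, 1111-1, 11110-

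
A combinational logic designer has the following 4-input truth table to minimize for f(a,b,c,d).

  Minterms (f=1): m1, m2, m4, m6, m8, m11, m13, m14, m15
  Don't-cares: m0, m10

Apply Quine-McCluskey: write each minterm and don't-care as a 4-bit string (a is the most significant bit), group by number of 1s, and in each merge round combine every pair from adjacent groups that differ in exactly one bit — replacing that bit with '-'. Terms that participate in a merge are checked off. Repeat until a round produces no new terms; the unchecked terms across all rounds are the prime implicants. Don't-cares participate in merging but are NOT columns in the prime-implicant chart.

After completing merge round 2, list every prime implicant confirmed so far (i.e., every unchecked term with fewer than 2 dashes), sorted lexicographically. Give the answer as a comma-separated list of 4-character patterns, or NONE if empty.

000-, 11-1

[col 0] 0000*, 0001*, 0010*, 0100*, 0110*, 1000*, 1010*, 1011*, 1101*, 1110*, 1111*
[col 1] -000*, -010*, -110*, 0-00*, 0-10*, 00-0*, 000-, 01-0*, 1-10*, 1-11*, 10-0*, 101-*, 11-1, 111-*
[col 2] --10, -0-0, 0--0, 1-1-
Prime implicants: --10, -0-0, 0--0, 000-, 1-1-, 11-1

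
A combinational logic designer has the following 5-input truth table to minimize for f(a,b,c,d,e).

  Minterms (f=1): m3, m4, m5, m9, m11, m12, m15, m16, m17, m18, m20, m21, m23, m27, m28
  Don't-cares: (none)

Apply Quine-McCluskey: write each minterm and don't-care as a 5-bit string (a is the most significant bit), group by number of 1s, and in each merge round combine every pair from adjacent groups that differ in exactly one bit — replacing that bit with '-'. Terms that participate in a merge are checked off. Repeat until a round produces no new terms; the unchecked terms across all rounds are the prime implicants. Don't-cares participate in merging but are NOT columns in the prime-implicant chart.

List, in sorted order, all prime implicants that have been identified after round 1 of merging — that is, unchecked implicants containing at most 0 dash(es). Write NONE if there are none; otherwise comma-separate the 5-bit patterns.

size-2^0 implicants → 00011(✓)  00100(✓)  00101(✓)  01001(✓)  01011(✓)  01100(✓)  01111(✓)  10000(✓)  10001(✓)  10010(✓)  10100(✓)  10101(✓)  10111(✓)  11011(✓)  11100(✓)
size-2^1 implicants → -0100(✓)  -0101(✓)  -1011  -1100(✓)  0-011  0-100(✓)  0010-(✓)  01-11  010-1  1-100(✓)  10-00(✓)  10-01(✓)  100-0  1000-(✓)  101-1  1010-(✓)
size-2^2 implicants → --100  -010-  10-0-
Unchecked terms (primes): --100, -010-, -1011, 0-011, 01-11, 010-1, 10-0-, 100-0, 101-1

NONE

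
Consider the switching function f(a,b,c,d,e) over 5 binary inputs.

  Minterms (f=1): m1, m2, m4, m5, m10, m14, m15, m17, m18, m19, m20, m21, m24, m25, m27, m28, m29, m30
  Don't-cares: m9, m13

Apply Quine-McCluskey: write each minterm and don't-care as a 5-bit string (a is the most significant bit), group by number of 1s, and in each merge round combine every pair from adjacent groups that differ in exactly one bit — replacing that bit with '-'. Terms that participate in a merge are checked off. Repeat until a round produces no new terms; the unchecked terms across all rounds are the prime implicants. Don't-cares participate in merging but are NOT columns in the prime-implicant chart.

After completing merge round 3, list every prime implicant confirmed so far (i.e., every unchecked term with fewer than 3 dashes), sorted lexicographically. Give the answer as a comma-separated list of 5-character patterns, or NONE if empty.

-0010, -010-, -1110, 0-010, 01-10, 011-1, 0111-, 1-0-1, 1-10-, 1001-, 11-0-, 111-0

Round 0: 00001✓ 00010✓ 00100✓ 00101✓ 01001✓ 01010✓ 01101✓ 01110✓ 01111✓ 10001✓ 10010✓ 10011✓ 10100✓ 10101✓ 11000✓ 11001✓ 11011✓ 11100✓ 11101✓ 11110✓
Round 1: -0001✓ -0010 -0100✓ -0101✓ -1001✓ -1101✓ -1110 0-001✓ 0-010 0-101✓ 00-01✓ 0010-✓ 01-01✓ 01-10 011-1 0111- 1-001✓ 1-011✓ 1-100✓ 1-101✓ 10-01✓ 100-1✓ 1001- 1010-✓ 11-00✓ 11-01✓ 110-1✓ 1100-✓ 111-0 1110-✓
Round 2: --001✓ --101✓ -0-01✓ -010- -1-01✓ 0--01✓ 1--01✓ 1-0-1 1-10- 11-0-
Round 3: ---01
PIs = {---01, -0010, -010-, -1110, 0-010, 01-10, 011-1, 0111-, 1-0-1, 1-10-, 1001-, 11-0-, 111-0}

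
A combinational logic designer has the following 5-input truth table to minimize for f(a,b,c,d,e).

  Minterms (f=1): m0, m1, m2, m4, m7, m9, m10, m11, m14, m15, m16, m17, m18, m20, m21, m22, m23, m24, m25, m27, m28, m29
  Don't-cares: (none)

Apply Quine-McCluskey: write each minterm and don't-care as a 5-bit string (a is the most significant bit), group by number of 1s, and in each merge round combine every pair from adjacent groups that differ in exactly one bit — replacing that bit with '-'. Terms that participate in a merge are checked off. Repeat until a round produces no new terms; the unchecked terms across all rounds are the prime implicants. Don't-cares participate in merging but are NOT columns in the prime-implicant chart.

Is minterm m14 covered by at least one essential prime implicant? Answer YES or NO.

YES

[col 0] 00000*, 00001*, 00010*, 00100*, 00111*, 01001*, 01010*, 01011*, 01110*, 01111*, 10000*, 10001*, 10010*, 10100*, 10101*, 10110*, 10111*, 11000*, 11001*, 11011*, 11100*, 11101*
[col 1] -0000*, -0001*, -0010*, -0100*, -0111, -1001*, -1011*, 0-001*, 0-010, 0-111, 00-00*, 000-0*, 0000-*, 01-10*, 01-11*, 010-1*, 0101-*, 0111-*, 1-000*, 1-001*, 1-100*, 1-101*, 10-00*, 10-01*, 10-10*, 100-0*, 1000-*, 101-0*, 101-1*, 1010-*, 1011-*, 11-00*, 11-01*, 110-1*, 1100-*, 1110-*
[col 2] --001, -0-00, -00-0, -000-, -10-1, 01-1-, 1--00*, 1--01*, 1-00-*, 1-10-*, 10--0, 10-0-*, 101--, 11-0-*
[col 3] 1--0-
Prime implicants: --001, -0-00, -00-0, -000-, -0111, -10-1, 0-010, 0-111, 01-1-, 1--0-, 10--0, 101--
PI chart (minterm → PIs covering it):
  0 | -0-00,-00-0,-000-
  1 | --001,-000-
  2 | -00-0,0-010
  4 | -0-00  (sole → essential)
  7 | -0111,0-111
  9 | --001,-10-1
  10 | 0-010,01-1-
  11 | -10-1,01-1-
  14 | 01-1-  (sole → essential)
  15 | 0-111,01-1-
  16 | -0-00,-00-0,-000-,1--0-,10--0
  17 | --001,-000-,1--0-
  18 | -00-0,10--0
  20 | -0-00,1--0-,10--0,101--
  21 | 1--0-,101--
  22 | 10--0,101--
  23 | -0111,101--
  24 | 1--0-  (sole → essential)
  25 | --001,-10-1,1--0-
  27 | -10-1  (sole → essential)
  28 | 1--0-  (sole → essential)
  29 | 1--0-  (sole → essential)
Essential prime implicants: -0-00, -10-1, 01-1-, 1--0-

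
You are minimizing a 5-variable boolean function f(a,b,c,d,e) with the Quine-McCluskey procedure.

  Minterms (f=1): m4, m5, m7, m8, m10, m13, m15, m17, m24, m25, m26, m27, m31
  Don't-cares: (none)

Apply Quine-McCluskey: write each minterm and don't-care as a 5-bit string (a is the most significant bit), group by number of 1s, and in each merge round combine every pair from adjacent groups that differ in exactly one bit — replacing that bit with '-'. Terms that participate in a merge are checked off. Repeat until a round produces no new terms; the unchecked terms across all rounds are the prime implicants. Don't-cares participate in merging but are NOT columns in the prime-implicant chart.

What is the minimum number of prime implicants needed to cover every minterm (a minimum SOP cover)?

Round 0: 00100✓ 00101✓ 00111✓ 01000✓ 01010✓ 01101✓ 01111✓ 10001✓ 11000✓ 11001✓ 11010✓ 11011✓ 11111✓
Round 1: -1000✓ -1010✓ -1111 0-101✓ 0-111✓ 001-1✓ 0010- 010-0✓ 011-1✓ 1-001 11-11 110-0✓ 110-1✓ 1100-✓ 1101-✓
Round 2: -10-0 0-1-1 110--
PIs = {-10-0, -1111, 0-1-1, 0010-, 1-001, 11-11, 110--}
Coverage chart:
  m4: 0010- ←essential
  m5: 0-1-1,0010-
  m7: 0-1-1 ←essential
  m8: -10-0 ←essential
  m10: -10-0 ←essential
  m13: 0-1-1 ←essential
  m15: -1111,0-1-1
  m17: 1-001 ←essential
  m24: -10-0,110--
  m25: 1-001,110--
  m26: -10-0,110--
  m27: 11-11,110--
  m31: -1111,11-11
Essential: -10-0, 0-1-1, 0010-, 1-001
Petrick residual → 11-11
Min cover (5 terms): bc'e' + a'ce + a'b'cd' + ac'd'e + abde

5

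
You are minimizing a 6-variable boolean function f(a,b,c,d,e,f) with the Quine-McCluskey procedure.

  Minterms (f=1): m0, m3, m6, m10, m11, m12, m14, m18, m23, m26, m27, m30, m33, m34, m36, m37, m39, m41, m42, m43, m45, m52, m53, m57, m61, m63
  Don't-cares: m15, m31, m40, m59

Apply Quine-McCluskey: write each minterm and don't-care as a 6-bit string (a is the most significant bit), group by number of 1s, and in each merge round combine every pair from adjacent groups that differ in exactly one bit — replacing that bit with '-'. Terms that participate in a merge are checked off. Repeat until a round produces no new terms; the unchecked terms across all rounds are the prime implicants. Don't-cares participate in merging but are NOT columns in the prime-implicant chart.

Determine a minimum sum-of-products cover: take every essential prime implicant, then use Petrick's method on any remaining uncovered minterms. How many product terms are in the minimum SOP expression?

[col 0] 000000, 000011*, 000110*, 001010*, 001011*, 001100*, 001110*, 001111*, 010010*, 010111*, 011010*, 011011*, 011110*, 011111*, 100001*, 100010*, 100100*, 100101*, 100111*, 101000*, 101001*, 101010*, 101011*, 101101*, 110100*, 110101*, 111001*, 111011*, 111101*, 111111*
[col 1] -01010*, -01011*, -11011*, -11111*, 0-1010*, 0-1011*, 0-1110*, 0-1111*, 00-011, 00-110, 001-10*, 001-11*, 00101-*, 0011-0, 00111-*, 01-010, 01-111, 011-10*, 011-11*, 01101-*, 01111-*, 1-0100*, 1-0101*, 1-1001*, 1-1011*, 1-1101*, 10-001*, 10-010, 10-101*, 100-01*, 1001-1, 10010-*, 101-01*, 1010-0*, 1010-1*, 10100-*, 10101-*, 11-101*, 11010-*, 111-01*, 111-11*, 1110-1*, 1111-1*
[col 2] --1011, -0101-, -11-11, 0-1-10*, 0-1-11*, 0-101-*, 0-111-*, 001-1-*, 011-1-*, 1--101, 1-010-, 1-1-01, 1-10-1, 10--01, 1010--, 111--1
[col 3] 0-1-1-
Prime implicants: --1011, -0101-, -11-11, 0-1-1-, 00-011, 00-110, 000000, 0011-0, 01-010, 01-111, 1--101, 1-010-, 1-1-01, 1-10-1, 10--01, 10-010, 1001-1, 1010--, 111--1
PI chart (minterm → PIs covering it):
  0 | 000000  (sole → essential)
  3 | 00-011  (sole → essential)
  6 | 00-110  (sole → essential)
  10 | -0101-,0-1-1-
  11 | --1011,-0101-,0-1-1-,00-011
  12 | 0011-0  (sole → essential)
  14 | 0-1-1-,00-110,0011-0
  18 | 01-010  (sole → essential)
  23 | 01-111  (sole → essential)
  26 | 0-1-1-,01-010
  27 | --1011,-11-11,0-1-1-
  30 | 0-1-1-  (sole → essential)
  33 | 10--01  (sole → essential)
  34 | 10-010  (sole → essential)
  36 | 1-010-  (sole → essential)
  37 | 1--101,1-010-,10--01,1001-1
  39 | 1001-1  (sole → essential)
  41 | 1-1-01,1-10-1,10--01,1010--
  42 | -0101-,10-010,1010--
  43 | --1011,-0101-,1-10-1,1010--
  45 | 1--101,1-1-01,10--01
  52 | 1-010-  (sole → essential)
  53 | 1--101,1-010-
  57 | 1-1-01,1-10-1,111--1
  61 | 1--101,1-1-01,111--1
  63 | -11-11,111--1
Essential prime implicants: 0-1-1-, 00-011, 00-110, 000000, 0011-0, 01-010, 01-111, 1-010-, 10--01, 10-010, 1001-1
Petrick residual → --1011, 111--1
Minimum SOP uses 13 PIs: cd'ef + a'ce + a'b'd'ef + a'b'def' + a'b'c'd'e'f' + a'b'cdf' + a'bd'ef' + a'bdef + ac'de' + ab'e'f + ab'd'ef' + ab'c'df + abcf

13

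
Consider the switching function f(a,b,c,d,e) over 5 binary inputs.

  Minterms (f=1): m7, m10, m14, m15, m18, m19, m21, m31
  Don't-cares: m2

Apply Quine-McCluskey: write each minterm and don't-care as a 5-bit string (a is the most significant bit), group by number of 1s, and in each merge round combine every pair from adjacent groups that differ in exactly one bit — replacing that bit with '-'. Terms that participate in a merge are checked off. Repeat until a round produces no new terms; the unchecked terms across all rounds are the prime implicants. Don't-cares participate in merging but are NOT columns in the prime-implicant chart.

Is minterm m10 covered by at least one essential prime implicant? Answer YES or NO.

NO

[col 0] 00010*, 00111*, 01010*, 01110*, 01111*, 10010*, 10011*, 10101, 11111*
[col 1] -0010, -1111, 0-010, 0-111, 01-10, 0111-, 1001-
Prime implicants: -0010, -1111, 0-010, 0-111, 01-10, 0111-, 1001-, 10101
PI chart (minterm → PIs covering it):
  7 | 0-111  (sole → essential)
  10 | 0-010,01-10
  14 | 01-10,0111-
  15 | -1111,0-111,0111-
  18 | -0010,1001-
  19 | 1001-  (sole → essential)
  21 | 10101  (sole → essential)
  31 | -1111  (sole → essential)
Essential prime implicants: -1111, 0-111, 1001-, 10101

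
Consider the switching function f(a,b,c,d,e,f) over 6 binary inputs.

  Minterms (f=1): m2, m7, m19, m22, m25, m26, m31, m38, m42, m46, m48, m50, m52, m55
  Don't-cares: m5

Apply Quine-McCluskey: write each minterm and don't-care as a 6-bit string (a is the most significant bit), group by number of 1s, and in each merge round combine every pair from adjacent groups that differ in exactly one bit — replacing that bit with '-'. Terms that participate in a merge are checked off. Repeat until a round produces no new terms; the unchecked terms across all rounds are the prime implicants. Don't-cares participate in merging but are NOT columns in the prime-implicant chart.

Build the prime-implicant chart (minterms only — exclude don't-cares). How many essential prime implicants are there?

12

Round 0: 000010 000101✓ 000111✓ 010011 010110 011001 011010 011111 100110✓ 101010✓ 101110✓ 110000✓ 110010✓ 110100✓ 110111
Round 1: 0001-1 10-110 101-10 110-00 1100-0
PIs = {000010, 0001-1, 010011, 010110, 011001, 011010, 011111, 10-110, 101-10, 110-00, 1100-0, 110111}
Coverage chart:
  m2: 000010 ←essential
  m7: 0001-1 ←essential
  m19: 010011 ←essential
  m22: 010110 ←essential
  m25: 011001 ←essential
  m26: 011010 ←essential
  m31: 011111 ←essential
  m38: 10-110 ←essential
  m42: 101-10 ←essential
  m46: 10-110,101-10
  m48: 110-00,1100-0
  m50: 1100-0 ←essential
  m52: 110-00 ←essential
  m55: 110111 ←essential
Essential: 000010, 0001-1, 010011, 010110, 011001, 011010, 011111, 10-110, 101-10, 110-00, 1100-0, 110111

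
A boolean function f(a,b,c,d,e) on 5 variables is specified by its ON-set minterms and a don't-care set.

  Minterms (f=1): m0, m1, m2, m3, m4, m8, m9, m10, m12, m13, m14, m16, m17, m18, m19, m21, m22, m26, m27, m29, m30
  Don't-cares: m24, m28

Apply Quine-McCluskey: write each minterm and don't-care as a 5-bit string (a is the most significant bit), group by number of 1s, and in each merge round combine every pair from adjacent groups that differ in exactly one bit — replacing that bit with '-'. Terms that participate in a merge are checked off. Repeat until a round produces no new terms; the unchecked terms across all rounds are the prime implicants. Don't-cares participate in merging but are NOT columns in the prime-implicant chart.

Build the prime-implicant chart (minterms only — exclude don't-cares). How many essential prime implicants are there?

size-2^0 implicants → 00000(✓)  00001(✓)  00010(✓)  00011(✓)  00100(✓)  01000(✓)  01001(✓)  01010(✓)  01100(✓)  01101(✓)  01110(✓)  10000(✓)  10001(✓)  10010(✓)  10011(✓)  10101(✓)  10110(✓)  11000(✓)  11010(✓)  11011(✓)  11100(✓)  11101(✓)  11110(✓)
size-2^1 implicants → -0000(✓)  -0001(✓)  -0010(✓)  -0011(✓)  -1000(✓)  -1010(✓)  -1100(✓)  -1101(✓)  -1110(✓)  0-000(✓)  0-001(✓)  0-010(✓)  0-100(✓)  00-00(✓)  000-0(✓)  000-1(✓)  0000-(✓)  0001-(✓)  01-00(✓)  01-01(✓)  01-10(✓)  010-0(✓)  0100-(✓)  011-0(✓)  0110-(✓)  1-000(✓)  1-010(✓)  1-011(✓)  1-101  1-110(✓)  10-01  10-10(✓)  100-0(✓)  100-1(✓)  1000-(✓)  1001-(✓)  11-00(✓)  11-10(✓)  110-0(✓)  1101-(✓)  111-0(✓)  1110-(✓)
size-2^2 implicants → --000(✓)  --010(✓)  -00-0(✓)  -00-1(✓)  -000-(✓)  -001-(✓)  -1-00(✓)  -1-10(✓)  -10-0(✓)  -11-0(✓)  -110-  0--00  0-0-0(✓)  0-00-  000--(✓)  01--0(✓)  01-0-  1--10  1-0-0(✓)  1-01-  100--(✓)  11--0(✓)
size-2^3 implicants → --0-0  -00--  -1--0
Unchecked terms (primes): --0-0, -00--, -1--0, -110-, 0--00, 0-00-, 01-0-, 1--10, 1-01-, 1-101, 10-01
Minterm coverage:
  m0 ⊆ --0-0,-00--,0--00,0-00-
  m1 ⊆ -00--,0-00-
  m2 ⊆ --0-0,-00--
  m3 ⊆ -00-- [E]
  m4 ⊆ 0--00 [E]
  m8 ⊆ --0-0,-1--0,0--00,0-00-,01-0-
  m9 ⊆ 0-00-,01-0-
  m10 ⊆ --0-0,-1--0
  m12 ⊆ -1--0,-110-,0--00,01-0-
  m13 ⊆ -110-,01-0-
  m14 ⊆ -1--0 [E]
  m16 ⊆ --0-0,-00--
  m17 ⊆ -00--,10-01
  m18 ⊆ --0-0,-00--,1--10,1-01-
  m19 ⊆ -00--,1-01-
  m21 ⊆ 1-101,10-01
  m22 ⊆ 1--10 [E]
  m26 ⊆ --0-0,-1--0,1--10,1-01-
  m27 ⊆ 1-01- [E]
  m29 ⊆ -110-,1-101
  m30 ⊆ -1--0,1--10
E = {-00--, -1--0, 0--00, 1--10, 1-01-}

5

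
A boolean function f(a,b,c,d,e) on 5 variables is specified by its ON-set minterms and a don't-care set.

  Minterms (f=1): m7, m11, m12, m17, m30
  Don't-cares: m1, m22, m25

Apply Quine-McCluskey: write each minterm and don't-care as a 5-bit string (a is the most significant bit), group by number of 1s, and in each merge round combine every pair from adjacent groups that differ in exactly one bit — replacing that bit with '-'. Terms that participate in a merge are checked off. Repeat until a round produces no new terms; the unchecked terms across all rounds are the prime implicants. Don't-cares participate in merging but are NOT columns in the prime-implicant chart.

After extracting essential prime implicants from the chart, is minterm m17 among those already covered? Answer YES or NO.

[col 0] 00001*, 00111, 01011, 01100, 10001*, 10110*, 11001*, 11110*
[col 1] -0001, 1-001, 1-110
Prime implicants: -0001, 00111, 01011, 01100, 1-001, 1-110
PI chart (minterm → PIs covering it):
  7 | 00111  (sole → essential)
  11 | 01011  (sole → essential)
  12 | 01100  (sole → essential)
  17 | -0001,1-001
  30 | 1-110  (sole → essential)
Essential prime implicants: 00111, 01011, 01100, 1-110

NO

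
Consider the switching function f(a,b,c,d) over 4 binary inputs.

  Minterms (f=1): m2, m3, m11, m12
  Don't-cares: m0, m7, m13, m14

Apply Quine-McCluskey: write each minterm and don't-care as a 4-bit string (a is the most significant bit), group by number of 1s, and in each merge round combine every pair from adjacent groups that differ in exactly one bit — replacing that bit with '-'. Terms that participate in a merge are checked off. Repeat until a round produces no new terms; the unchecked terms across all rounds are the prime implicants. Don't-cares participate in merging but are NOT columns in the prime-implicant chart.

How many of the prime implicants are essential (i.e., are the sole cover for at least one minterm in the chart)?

Round 0: 0000✓ 0010✓ 0011✓ 0111✓ 1011✓ 1100✓ 1101✓ 1110✓
Round 1: -011 0-11 00-0 001- 11-0 110-
PIs = {-011, 0-11, 00-0, 001-, 11-0, 110-}
Coverage chart:
  m2: 00-0,001-
  m3: -011,0-11,001-
  m11: -011 ←essential
  m12: 11-0,110-
Essential: -011

1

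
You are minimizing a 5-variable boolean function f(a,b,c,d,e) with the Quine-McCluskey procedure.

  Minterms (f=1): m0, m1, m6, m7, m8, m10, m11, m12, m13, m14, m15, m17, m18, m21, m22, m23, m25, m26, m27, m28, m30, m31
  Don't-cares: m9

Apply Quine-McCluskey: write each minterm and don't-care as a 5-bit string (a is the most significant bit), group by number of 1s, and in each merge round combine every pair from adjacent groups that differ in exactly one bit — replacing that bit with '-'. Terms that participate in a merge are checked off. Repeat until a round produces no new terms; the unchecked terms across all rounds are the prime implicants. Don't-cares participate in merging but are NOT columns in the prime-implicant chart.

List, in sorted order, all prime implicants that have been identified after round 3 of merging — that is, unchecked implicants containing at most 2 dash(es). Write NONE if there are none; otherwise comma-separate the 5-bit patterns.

Round 0: 00000✓ 00001✓ 00110✓ 00111✓ 01000✓ 01001✓ 01010✓ 01011✓ 01100✓ 01101✓ 01110✓ 01111✓ 10001✓ 10010✓ 10101✓ 10110✓ 10111✓ 11001✓ 11010✓ 11011✓ 11100✓ 11110✓ 11111✓
Round 1: -0001✓ -0110✓ -0111✓ -1001✓ -1010✓ -1011✓ -1100✓ -1110✓ -1111✓ 0-000✓ 0-001✓ 0-110✓ 0-111✓ 0000-✓ 0011-✓ 01-00✓ 01-01✓ 01-10✓ 01-11✓ 010-0✓ 010-1✓ 0100-✓ 0101-✓ 011-0✓ 011-1✓ 0110-✓ 0111-✓ 1-001✓ 1-010✓ 1-110✓ 1-111✓ 10-01 10-10✓ 101-1 1011-✓ 11-10✓ 11-11✓ 110-1✓ 1101-✓ 111-0✓ 1111-✓
Round 2: --001 --110✓ --111✓ -011-✓ -1-10✓ -1-11✓ -10-1 -101-✓ -11-0 -111-✓ 0-00- 0-11-✓ 01--0✓ 01--1✓ 01-0-✓ 01-1-✓ 010--✓ 011--✓ 1--10 1-11-✓ 11-1-✓
Round 3: --11- -1-1- 01---
PIs = {--001, --11-, -1-1-, -10-1, -11-0, 0-00-, 01---, 1--10, 10-01, 101-1}

--001, -10-1, -11-0, 0-00-, 1--10, 10-01, 101-1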